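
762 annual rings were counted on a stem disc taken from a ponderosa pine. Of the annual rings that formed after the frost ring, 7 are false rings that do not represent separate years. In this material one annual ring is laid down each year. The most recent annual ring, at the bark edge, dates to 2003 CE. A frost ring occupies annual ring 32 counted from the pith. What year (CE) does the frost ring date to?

1280 CE

762 − 32 = 730 annual rings lie beyond the frost ring toward the bark edge.
Removing the 7 false annual rings leaves 730 − 7 = 723 true annual rings beyond the frost ring.
2003 − 723 = 1280 CE.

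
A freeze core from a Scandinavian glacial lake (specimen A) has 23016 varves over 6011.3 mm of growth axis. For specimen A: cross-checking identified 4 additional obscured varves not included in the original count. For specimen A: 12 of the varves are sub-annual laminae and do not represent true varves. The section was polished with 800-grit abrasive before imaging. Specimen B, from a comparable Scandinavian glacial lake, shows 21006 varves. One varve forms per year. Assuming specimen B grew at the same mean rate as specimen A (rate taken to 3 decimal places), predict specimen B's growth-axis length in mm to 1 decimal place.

5482.6 mm

Specimen A: true varve count = 23016 − 12 + 4 = 23008.
A: 6011.3 mm over 23008 years gives 6011.3 / 23008 ≈ 0.261 mm/yr.
Length of B = 0.261 × 21006 = 5482.6 mm.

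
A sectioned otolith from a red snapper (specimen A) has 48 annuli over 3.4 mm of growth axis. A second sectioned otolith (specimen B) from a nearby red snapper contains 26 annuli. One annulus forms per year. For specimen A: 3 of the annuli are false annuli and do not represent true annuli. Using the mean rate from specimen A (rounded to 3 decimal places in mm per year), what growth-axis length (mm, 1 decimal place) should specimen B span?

Specimen A: correcting the raw count gives 48 − 3 = 45 true annuli.
A: 3.4 mm over 45 years gives 3.4 / 45 ≈ 0.076 mm/year.
For B, 0.076 mm/year × 26 years = 2.0 mm.

2.0 mm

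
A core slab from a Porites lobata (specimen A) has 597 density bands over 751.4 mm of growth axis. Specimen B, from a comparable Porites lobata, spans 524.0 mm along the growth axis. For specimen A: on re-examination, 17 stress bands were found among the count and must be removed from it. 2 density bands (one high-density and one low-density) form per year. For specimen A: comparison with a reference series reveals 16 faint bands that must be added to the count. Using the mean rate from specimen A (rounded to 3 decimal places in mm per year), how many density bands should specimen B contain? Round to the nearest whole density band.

Specimen A: after corrections the count is 597 − 17 + 16 = 596 density bands.
Specimen A: dividing by 2 density bands per year: 596 / 2 = 298 years.
A: Extension rate ≈ 751.4 / 298 = 2.521 mm per year.
B spans 524.0 / 2.521 = 207.85 years; at 2 density bands per year that is 207.85 × 2 ≈ 416 density bands.

416 density bands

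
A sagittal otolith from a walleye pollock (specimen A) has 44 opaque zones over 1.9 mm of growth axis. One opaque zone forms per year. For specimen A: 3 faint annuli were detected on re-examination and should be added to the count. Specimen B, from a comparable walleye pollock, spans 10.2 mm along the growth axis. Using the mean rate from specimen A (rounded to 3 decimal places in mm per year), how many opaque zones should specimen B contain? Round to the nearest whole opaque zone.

Specimen A: true opaque zone count = 44 + 3 = 47.
A: 1.9 mm over 47 years gives 1.9 / 47 ≈ 0.040 mm/year.
Specimen B: 10.2 mm / 0.040 mm per year = 255.00 years ≈ 255 opaque zones.

255 opaque zones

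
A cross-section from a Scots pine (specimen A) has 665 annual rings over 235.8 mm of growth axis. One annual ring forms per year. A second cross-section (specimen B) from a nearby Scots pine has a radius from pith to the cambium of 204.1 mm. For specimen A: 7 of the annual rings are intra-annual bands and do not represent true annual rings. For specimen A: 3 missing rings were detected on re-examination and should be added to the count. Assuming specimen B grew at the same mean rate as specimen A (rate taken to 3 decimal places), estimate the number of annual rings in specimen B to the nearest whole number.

572 annual rings

Specimen A: true annual ring count = 665 − 7 + 3 = 661.
A: Mean rate = 235.8 mm / 661 years ≈ 0.357 mm per year.
For B, 204.1 / 0.357 = 571.71 years ≈ 572 annual rings.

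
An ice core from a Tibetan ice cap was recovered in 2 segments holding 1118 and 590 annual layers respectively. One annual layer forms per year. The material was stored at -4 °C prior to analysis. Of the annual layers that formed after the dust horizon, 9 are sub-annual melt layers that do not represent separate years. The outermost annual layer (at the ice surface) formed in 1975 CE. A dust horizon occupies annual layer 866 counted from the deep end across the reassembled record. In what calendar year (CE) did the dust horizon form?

Total annual layers = 1118 + 590 = 1708.
The dust horizon sits at annual layer 866 from the deep end, so 1708 − 866 = 842 annual layers formed after it.
Removing the 9 false annual layers leaves 842 − 9 = 833 true annual layers beyond the dust horizon.
1975 − 833 = 1142 CE.

1142 CE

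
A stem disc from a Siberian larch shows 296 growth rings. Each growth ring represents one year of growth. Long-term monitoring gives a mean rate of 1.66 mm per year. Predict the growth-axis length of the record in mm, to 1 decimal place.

296 years of growth are recorded.
Length ≈ 1.66 × 296 = 491.4 mm.

491.4 mm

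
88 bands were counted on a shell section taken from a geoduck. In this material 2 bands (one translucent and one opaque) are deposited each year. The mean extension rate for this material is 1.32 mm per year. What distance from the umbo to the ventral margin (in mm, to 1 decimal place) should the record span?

With 2 bands per year, 88 / 2 = 44 years.
Length ≈ 1.32 × 44 = 58.1 mm.

58.1 mm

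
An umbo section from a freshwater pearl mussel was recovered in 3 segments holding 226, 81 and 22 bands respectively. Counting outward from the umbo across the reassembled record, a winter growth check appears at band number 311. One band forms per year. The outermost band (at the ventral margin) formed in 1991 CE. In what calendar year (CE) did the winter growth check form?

1973 CE

Total bands = 226 + 81 + 22 = 329.
329 − 311 = 18 bands lie beyond the winter growth check toward the ventral margin.
The band at the ventral margin is 1991 CE, so the winter growth check dates to 1991 − 18 = 1973 CE.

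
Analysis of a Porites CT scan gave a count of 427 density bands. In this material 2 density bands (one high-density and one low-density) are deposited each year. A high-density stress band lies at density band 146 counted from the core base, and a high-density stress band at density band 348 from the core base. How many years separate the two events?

101 years

348 − 146 = 202 density bands lie between the two events.
With 2 density bands per year, 202 / 2 = 101 years.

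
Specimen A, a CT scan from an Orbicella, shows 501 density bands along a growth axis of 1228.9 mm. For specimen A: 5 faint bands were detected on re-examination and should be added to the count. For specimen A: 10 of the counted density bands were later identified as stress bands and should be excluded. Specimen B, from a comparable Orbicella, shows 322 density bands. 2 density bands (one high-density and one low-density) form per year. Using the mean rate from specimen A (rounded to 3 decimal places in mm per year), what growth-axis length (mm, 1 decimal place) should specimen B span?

Specimen A: after corrections the count is 501 − 10 + 5 = 496 density bands.
Specimen A: with 2 density bands per year, 496 / 2 = 248 years.
A: Extension rate ≈ 1228.9 / 248 = 4.955 mm/yr.
Specimen B: with 2 density bands per year, 322 / 2 = 161 years. For B, 4.955 mm/year × 161 years = 797.8 mm.

797.8 mm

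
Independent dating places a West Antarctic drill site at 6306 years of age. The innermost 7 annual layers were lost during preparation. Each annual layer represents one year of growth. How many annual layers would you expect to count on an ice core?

One annual layer per year gives 6306 annual layers over 6306 years.
Subtracting the 7 annual layers not captured gives 6306 − 7 = 6299 annual layers in the record.

6299 annual layers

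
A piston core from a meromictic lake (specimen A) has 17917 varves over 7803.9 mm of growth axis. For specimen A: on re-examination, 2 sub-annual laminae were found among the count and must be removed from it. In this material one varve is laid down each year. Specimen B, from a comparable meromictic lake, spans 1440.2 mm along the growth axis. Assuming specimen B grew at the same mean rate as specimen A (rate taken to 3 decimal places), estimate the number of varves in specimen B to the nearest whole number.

Specimen A: true varve count = 17917 − 2 = 17915.
A: Extension rate ≈ 7803.9 / 17915 = 0.436 mm/yr.
For B, 1440.2 / 0.436 = 3303.21 years ≈ 3303 varves.

3303 varves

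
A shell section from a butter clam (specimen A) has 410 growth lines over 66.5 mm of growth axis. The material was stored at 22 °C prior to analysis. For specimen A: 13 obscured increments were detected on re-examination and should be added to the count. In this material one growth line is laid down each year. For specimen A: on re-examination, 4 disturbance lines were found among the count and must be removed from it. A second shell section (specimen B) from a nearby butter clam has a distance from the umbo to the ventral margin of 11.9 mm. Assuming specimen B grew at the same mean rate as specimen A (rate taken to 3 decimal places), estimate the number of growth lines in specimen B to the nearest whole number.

Specimen A: true growth line count = 410 − 4 + 13 = 419.
A: 66.5 mm over 419 years gives 66.5 / 419 ≈ 0.159 mm/yr.
B spans 11.9 / 0.159 = 74.84 years ≈ 75 growth lines.

75 growth lines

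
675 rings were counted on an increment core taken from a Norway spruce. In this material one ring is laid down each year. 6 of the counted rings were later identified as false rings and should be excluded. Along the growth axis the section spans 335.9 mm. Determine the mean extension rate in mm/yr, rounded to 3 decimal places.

Correcting the raw count gives 675 − 6 = 669 true rings.
Extension rate ≈ 335.9 / 669 = 0.502 mm/yr.

0.502 mm/yr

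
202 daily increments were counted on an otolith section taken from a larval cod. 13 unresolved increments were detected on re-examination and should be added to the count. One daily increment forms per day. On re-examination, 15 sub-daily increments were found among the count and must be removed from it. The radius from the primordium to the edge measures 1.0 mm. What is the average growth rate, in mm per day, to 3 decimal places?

Correcting the raw count gives 202 − 15 + 13 = 200 true daily increments.
Extension rate ≈ 1.0 / 200 = 0.005 mm per day.

0.005 mm per day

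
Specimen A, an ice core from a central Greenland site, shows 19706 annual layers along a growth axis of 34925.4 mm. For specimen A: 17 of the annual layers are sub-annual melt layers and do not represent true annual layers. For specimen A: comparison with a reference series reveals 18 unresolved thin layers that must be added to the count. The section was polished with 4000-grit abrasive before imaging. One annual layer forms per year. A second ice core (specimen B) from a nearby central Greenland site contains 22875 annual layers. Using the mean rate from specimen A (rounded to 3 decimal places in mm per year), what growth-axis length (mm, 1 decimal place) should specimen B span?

40534.5 mm

Specimen A: adjusted count: 19706 − 17 + 18 = 19707 annual layers.
A: Mean rate = 34925.4 mm / 19707 years ≈ 1.772 mm/year.
Length of B = 1.772 × 22875 = 40534.5 mm.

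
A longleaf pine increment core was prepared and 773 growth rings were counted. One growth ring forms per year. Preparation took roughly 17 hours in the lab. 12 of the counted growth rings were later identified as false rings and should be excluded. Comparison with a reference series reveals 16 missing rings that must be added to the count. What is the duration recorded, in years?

After corrections the count is 773 − 12 + 16 = 777 growth rings.
With a one-to-one growth ring periodicity this is 777 years.

777 yr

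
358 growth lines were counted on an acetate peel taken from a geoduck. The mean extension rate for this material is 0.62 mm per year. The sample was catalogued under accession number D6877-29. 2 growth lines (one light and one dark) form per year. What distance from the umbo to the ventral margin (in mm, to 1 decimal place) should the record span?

111.0 mm

With 2 growth lines per year, 358 / 2 = 179 years.
179 years at 0.62 mm/year gives 0.62 × 179 = 111.0 mm.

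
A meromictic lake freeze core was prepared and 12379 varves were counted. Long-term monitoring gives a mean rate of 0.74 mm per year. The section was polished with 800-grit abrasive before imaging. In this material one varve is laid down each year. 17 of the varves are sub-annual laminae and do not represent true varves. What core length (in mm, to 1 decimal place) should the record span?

9147.9 mm

Correcting the raw count gives 12379 − 17 = 12362 true varves.
12362 years at 0.74 mm/year gives 0.74 × 12362 = 9147.9 mm.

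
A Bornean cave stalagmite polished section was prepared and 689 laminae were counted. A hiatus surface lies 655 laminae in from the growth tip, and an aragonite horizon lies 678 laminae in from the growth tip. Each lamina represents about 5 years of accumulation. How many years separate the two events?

678 − 655 = 23 laminae lie between the two events.
At 5 years per lamina, 23 × 5 = 115 years.

115 years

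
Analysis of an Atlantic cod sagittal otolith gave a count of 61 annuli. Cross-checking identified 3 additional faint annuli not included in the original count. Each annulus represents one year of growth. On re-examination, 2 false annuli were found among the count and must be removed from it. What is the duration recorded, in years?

Correcting the raw count gives 61 − 2 + 3 = 62 true annuli.
At one annulus per year, that is 62 years.

62 yr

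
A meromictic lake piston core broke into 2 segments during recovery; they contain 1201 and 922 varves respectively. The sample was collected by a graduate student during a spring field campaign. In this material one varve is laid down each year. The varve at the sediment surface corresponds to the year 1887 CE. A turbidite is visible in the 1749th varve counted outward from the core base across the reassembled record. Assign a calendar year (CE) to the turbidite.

Total varves = 1201 + 922 = 2123.
Between varve 1749 and the sediment surface there are 2123 − 1749 = 374 varves.
1887 − 374 = 1513 CE.

1513 CE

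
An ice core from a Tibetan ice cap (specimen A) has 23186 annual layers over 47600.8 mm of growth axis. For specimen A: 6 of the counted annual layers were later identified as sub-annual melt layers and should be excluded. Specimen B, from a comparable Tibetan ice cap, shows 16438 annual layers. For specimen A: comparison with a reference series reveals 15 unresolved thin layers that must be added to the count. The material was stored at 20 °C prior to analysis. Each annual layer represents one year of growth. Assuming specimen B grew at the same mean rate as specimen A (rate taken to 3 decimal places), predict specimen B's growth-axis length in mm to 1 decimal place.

Specimen A: adjusted count: 23186 − 6 + 15 = 23195 annual layers.
A: 47600.8 mm over 23195 years gives 47600.8 / 23195 ≈ 2.052 mm per year.
Length of B = 2.052 × 16438 = 33730.8 mm.

33730.8 mm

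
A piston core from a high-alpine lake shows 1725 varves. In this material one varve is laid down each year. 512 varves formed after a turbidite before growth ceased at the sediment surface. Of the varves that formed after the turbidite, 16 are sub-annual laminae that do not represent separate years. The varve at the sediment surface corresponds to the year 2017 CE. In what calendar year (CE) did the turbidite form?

512 varves formed after the turbidite.
512 − 16 false = 496 true varves after the turbidite.
Counting back 496 years from 2017 CE places the turbidite in 2017 − 496 = 1521 CE.

1521 CE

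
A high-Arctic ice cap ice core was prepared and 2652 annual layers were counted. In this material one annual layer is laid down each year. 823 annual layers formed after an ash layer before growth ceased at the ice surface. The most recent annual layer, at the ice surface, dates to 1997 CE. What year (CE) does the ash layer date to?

1174 CE

823 annual layers post-date the ash layer.
1997 − 823 = 1174 CE.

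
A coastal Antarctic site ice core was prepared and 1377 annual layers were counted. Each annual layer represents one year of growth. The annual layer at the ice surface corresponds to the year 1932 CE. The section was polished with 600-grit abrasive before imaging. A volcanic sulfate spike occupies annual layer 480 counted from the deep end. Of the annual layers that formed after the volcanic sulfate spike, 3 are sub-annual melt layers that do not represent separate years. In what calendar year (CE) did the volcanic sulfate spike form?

1377 − 480 = 897 annual layers lie beyond the volcanic sulfate spike toward the ice surface.
Removing the 3 false annual layers leaves 897 − 3 = 894 true annual layers beyond the volcanic sulfate spike.
Counting back 894 years from 1932 CE places the volcanic sulfate spike in 1932 − 894 = 1038 CE.

1038 CE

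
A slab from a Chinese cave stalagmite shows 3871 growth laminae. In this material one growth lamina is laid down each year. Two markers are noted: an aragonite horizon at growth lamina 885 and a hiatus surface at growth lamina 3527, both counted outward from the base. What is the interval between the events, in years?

2642 yr

The two markers are separated by 3527 − 885 = 2642 growth laminae.
That is 2642 years at one growth lamina per year.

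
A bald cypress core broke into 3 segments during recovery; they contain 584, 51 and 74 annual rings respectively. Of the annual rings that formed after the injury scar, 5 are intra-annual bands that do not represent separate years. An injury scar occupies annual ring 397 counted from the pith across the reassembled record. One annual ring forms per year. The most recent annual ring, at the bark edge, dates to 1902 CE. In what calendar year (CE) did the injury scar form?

Total annual rings = 584 + 51 + 74 = 709.
709 − 397 = 312 annual rings lie beyond the injury scar toward the bark edge.
Excluding 5 false annual rings: 312 − 5 = 307.
Counting back 307 years from 1902 CE places the injury scar in 1902 − 307 = 1595 CE.

1595 CE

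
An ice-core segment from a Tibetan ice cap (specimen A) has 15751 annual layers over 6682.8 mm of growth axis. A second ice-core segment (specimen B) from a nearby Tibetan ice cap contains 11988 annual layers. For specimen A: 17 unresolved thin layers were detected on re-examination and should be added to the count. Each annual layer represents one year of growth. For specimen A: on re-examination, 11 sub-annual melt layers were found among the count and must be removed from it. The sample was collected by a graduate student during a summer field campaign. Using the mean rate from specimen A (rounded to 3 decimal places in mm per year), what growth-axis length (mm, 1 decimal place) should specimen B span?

5082.9 mm

Specimen A: after corrections the count is 15751 − 11 + 17 = 15757 annual layers.
A: 6682.8 mm over 15757 years gives 6682.8 / 15757 ≈ 0.424 mm/yr.
Length of B = 0.424 × 11988 = 5082.9 mm.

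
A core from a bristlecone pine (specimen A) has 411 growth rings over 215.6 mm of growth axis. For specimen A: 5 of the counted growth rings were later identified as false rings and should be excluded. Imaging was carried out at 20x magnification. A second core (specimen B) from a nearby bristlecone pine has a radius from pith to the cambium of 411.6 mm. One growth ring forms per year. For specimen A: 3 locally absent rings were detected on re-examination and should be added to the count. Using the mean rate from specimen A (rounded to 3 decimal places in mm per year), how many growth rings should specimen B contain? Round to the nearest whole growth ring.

Specimen A: correcting the raw count gives 411 − 5 + 3 = 409 true growth rings.
A: Extension rate ≈ 215.6 / 409 = 0.527 mm per year.
B spans 411.6 / 0.527 = 781.02 years ≈ 781 growth rings.

781 growth rings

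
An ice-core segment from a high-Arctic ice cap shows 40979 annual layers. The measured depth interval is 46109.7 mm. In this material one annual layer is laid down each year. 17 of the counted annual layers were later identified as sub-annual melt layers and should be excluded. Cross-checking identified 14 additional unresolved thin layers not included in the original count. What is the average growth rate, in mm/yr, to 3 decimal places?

After corrections the count is 40979 − 17 + 14 = 40976 annual layers.
46109.7 mm over 40976 years gives 46109.7 / 40976 ≈ 1.125 mm/yr.

1.125 mm/yr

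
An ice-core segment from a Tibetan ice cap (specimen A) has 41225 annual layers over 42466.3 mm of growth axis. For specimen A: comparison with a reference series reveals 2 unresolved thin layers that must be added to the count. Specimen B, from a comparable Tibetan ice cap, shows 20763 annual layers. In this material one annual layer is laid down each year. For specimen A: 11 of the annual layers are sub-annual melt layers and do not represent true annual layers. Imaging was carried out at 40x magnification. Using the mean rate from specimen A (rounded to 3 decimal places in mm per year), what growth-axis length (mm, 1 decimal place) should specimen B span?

Specimen A: correcting the raw count gives 41225 − 11 + 2 = 41216 true annual layers.
A: Mean rate = 42466.3 mm / 41216 years ≈ 1.030 mm/yr.
B's length ≈ 1.030 × 20763 = 21385.9 mm.

21385.9 mm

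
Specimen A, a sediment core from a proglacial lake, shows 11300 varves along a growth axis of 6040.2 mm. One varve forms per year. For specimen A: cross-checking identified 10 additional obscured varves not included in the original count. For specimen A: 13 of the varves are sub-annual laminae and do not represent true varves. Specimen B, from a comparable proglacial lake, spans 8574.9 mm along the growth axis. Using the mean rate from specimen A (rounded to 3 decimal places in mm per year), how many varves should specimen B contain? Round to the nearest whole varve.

16028 varves

Specimen A: correcting the raw count gives 11300 − 13 + 10 = 11297 true varves.
A: Mean rate = 6040.2 mm / 11297 years ≈ 0.535 mm per year.
For B, 8574.9 / 0.535 = 16027.85 years ≈ 16028 varves.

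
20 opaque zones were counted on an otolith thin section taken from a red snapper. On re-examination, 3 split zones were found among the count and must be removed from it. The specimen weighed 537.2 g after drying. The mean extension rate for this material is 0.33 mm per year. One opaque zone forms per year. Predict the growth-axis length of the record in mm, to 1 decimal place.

5.6 mm

True opaque zone count = 20 − 3 = 17.
17 years at 0.33 mm/year gives 0.33 × 17 = 5.6 mm.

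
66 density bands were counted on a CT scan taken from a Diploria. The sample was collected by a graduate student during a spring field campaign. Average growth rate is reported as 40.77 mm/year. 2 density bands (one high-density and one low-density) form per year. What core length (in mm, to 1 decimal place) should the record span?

66 density bands at 2 per year is 66 / 2 = 33 years.
Length ≈ 40.77 × 33 = 1345.4 mm.

1345.4 mm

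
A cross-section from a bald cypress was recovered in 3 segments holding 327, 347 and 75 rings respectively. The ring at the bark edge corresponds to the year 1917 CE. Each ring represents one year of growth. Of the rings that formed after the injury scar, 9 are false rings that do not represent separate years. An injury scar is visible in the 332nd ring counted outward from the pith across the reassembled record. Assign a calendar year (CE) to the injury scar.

Total rings = 327 + 347 + 75 = 749.
Between ring 332 and the bark edge there are 749 − 332 = 417 rings.
Removing the 9 false rings leaves 417 − 9 = 408 true rings beyond the injury scar.
Counting back 408 years from 1917 CE places the injury scar in 1917 − 408 = 1509 CE.

1509 CE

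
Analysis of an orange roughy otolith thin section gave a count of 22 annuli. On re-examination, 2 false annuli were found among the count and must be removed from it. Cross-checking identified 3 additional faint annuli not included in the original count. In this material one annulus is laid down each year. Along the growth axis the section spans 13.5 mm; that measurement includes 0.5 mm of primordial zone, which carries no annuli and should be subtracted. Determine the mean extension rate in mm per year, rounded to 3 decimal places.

0.565 mm per year

True annulus count = 22 − 2 + 3 = 23.
Removing the 0.5 mm offcut leaves 13.5 − 0.5 = 13.0 mm.
Mean rate = 13.0 mm / 23 years ≈ 0.565 mm per year.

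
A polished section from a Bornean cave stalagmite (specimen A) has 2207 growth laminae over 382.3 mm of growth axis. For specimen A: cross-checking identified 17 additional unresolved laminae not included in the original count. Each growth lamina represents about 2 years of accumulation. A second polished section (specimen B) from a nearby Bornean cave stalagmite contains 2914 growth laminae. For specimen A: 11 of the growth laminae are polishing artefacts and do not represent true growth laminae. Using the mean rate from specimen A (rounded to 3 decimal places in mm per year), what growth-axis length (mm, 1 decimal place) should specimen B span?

Specimen A: true growth lamina count = 2207 − 11 + 17 = 2213.
Specimen A: multiplying by 2 years per growth lamina: 2213 × 2 = 4426 years.
A: 382.3 mm over 4426 years gives 382.3 / 4426 ≈ 0.086 mm/yr.
Specimen B: multiplying by 2 years per growth lamina: 2914 × 2 = 5828 years. B's length ≈ 0.086 × 5828 = 501.2 mm.

501.2 mm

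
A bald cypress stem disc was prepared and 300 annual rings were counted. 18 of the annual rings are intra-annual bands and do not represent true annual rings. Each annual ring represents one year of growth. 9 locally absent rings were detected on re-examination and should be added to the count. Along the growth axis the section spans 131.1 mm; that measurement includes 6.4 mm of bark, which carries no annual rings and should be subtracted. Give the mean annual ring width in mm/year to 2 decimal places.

Adjusted count: 300 − 18 + 9 = 291 annual rings.
Net length = 131.1 − 6.4 = 124.7 mm.
124.7 mm over 291 years gives 124.7 / 291 ≈ 0.43 mm/year.

0.43 mm/year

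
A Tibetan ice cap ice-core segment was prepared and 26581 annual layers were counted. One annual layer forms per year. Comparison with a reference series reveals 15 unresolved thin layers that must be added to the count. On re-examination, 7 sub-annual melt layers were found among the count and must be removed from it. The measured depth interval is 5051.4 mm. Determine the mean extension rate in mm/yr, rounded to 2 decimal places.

0.19 mm/yr

Adjusted count: 26581 − 7 + 15 = 26589 annual layers.
Mean rate = 5051.4 mm / 26589 years ≈ 0.19 mm/yr.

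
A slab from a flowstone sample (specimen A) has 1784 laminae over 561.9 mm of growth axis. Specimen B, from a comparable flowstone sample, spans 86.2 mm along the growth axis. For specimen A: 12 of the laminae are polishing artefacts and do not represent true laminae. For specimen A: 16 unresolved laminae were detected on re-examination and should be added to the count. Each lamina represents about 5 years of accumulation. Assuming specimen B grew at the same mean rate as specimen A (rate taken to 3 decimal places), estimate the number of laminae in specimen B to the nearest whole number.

Specimen A: true lamina count = 1784 − 12 + 16 = 1788.
Specimen A: multiplying by 5 years per lamina: 1788 × 5 = 8940 years.
A: Mean rate = 561.9 mm / 8940 years ≈ 0.063 mm/year.
B spans 86.2 / 0.063 = 1368.25 years; at 5 years per lamina that is 1368.25 / 5 ≈ 274 laminae.

274 laminae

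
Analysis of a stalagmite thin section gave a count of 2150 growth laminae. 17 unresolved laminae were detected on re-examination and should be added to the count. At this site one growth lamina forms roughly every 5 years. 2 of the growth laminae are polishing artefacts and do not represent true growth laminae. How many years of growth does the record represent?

True growth lamina count = 2150 − 2 + 17 = 2165.
Multiplying by 5 years per growth lamina: 2165 × 5 = 10825 years.

10825 yr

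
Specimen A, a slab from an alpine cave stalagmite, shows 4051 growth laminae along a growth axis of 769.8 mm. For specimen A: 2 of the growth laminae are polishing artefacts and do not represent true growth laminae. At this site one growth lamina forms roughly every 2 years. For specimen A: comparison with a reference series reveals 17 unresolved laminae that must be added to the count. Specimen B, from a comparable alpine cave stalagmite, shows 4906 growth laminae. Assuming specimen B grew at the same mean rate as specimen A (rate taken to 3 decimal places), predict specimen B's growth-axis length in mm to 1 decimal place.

932.1 mm

Specimen A: adjusted count: 4051 − 2 + 17 = 4066 growth laminae.
Specimen A: 4066 growth laminae at 2 years each span 4066 × 2 = 8132 years.
A: Extension rate ≈ 769.8 / 8132 = 0.095 mm/yr.
Specimen B: multiplying by 2 years per growth lamina: 4906 × 2 = 9812 years. For B, 0.095 mm/year × 9812 years = 932.1 mm.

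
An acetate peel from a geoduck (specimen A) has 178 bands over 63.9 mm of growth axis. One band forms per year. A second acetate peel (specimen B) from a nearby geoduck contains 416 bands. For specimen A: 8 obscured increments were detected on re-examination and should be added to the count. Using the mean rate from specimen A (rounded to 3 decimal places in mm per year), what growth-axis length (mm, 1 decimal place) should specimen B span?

Specimen A: adjusted count: 178 + 8 = 186 bands.
A: 63.9 mm over 186 years gives 63.9 / 186 ≈ 0.344 mm per year.
Length of B = 0.344 × 416 = 143.1 mm.

143.1 mm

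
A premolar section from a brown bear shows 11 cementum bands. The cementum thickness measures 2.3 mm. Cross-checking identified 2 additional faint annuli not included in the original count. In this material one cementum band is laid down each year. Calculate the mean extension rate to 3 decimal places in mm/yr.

0.177 mm/yr

Adjusted count: 11 + 2 = 13 cementum bands.
Mean rate = 2.3 mm / 13 years ≈ 0.177 mm/yr.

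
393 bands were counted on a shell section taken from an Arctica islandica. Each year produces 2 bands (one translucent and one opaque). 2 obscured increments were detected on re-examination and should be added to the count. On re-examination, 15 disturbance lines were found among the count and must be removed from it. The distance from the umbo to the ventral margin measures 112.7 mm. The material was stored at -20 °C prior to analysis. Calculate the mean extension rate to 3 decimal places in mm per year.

True band count = 393 − 15 + 2 = 380.
With 2 bands per year, 380 / 2 = 190 years.
Mean rate = 112.7 mm / 190 years ≈ 0.593 mm per year.

0.593 mm per year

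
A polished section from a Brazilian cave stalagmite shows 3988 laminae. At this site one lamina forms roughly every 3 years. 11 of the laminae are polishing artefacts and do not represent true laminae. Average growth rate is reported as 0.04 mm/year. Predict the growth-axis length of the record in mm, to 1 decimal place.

Correcting the raw count gives 3988 − 11 = 3977 true laminae.
3977 laminae at 3 years each span 3977 × 3 = 11931 years.
Length ≈ 0.04 × 11931 = 477.2 mm.

477.2 mm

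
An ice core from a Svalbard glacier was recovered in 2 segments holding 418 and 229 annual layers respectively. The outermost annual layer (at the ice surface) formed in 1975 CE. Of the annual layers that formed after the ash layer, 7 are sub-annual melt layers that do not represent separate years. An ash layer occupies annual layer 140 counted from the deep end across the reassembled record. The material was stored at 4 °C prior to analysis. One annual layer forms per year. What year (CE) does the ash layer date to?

1475 CE

Total annual layers = 418 + 229 = 647.
Between annual layer 140 and the ice surface there are 647 − 140 = 507 annual layers.
507 − 7 false = 500 true annual layers after the ash layer.
Counting back 500 years from 1975 CE places the ash layer in 1975 − 500 = 1475 CE.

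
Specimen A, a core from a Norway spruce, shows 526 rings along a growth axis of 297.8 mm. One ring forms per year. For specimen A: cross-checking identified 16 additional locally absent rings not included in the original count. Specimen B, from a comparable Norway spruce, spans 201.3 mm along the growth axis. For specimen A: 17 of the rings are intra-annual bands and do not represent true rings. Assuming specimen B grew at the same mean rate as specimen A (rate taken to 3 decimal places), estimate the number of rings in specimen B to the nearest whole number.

Specimen A: true ring count = 526 − 17 + 16 = 525.
A: 297.8 mm over 525 years gives 297.8 / 525 ≈ 0.567 mm per year.
For B, 201.3 / 0.567 = 355.03 years ≈ 355 rings.

355 rings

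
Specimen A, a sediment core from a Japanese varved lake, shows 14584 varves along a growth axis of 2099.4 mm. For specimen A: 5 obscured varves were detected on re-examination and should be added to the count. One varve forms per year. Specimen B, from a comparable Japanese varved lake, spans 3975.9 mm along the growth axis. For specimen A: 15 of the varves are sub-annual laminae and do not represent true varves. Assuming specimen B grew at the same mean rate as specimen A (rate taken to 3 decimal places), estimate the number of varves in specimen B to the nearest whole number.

Specimen A: adjusted count: 14584 − 15 + 5 = 14574 varves.
A: 2099.4 mm over 14574 years gives 2099.4 / 14574 ≈ 0.144 mm per year.
Specimen B: 3975.9 mm / 0.144 mm per year = 27610.42 years ≈ 27610 varves.

27610 varves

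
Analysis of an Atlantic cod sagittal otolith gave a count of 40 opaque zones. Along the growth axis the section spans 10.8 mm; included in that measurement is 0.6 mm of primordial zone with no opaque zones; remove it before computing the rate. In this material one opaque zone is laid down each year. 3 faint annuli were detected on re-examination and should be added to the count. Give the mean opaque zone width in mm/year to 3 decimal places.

True opaque zone count = 40 + 3 = 43.
Removing the 0.6 mm offcut leaves 10.8 − 0.6 = 10.2 mm.
Extension rate ≈ 10.2 / 43 = 0.237 mm/year.

0.237 mm/year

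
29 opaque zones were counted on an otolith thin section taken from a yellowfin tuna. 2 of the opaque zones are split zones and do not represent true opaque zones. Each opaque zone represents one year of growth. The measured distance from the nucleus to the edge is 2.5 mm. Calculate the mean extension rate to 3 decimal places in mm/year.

After corrections the count is 29 − 2 = 27 opaque zones.
Mean rate = 2.5 mm / 27 years ≈ 0.093 mm/year.

0.093 mm/year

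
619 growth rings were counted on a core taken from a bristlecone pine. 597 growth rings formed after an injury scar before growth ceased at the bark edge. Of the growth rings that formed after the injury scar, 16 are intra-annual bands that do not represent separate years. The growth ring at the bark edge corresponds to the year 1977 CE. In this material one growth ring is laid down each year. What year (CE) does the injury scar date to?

1396 CE

597 growth rings formed after the injury scar.
597 − 16 false = 581 true growth rings after the injury scar.
1977 − 581 = 1396 CE.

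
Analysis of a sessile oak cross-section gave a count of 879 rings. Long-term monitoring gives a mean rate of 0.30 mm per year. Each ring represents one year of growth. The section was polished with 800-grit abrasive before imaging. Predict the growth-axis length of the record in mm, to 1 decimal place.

263.7 mm

The record spans 879 years at 0.30 mm per year.
Length ≈ 0.30 × 879 = 263.7 mm.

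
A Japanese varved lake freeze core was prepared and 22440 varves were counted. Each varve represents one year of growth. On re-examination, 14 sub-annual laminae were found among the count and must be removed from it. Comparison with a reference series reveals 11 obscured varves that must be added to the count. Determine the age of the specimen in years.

Correcting the raw count gives 22440 − 14 + 11 = 22437 true varves.
At one varve per year, that is 22437 years.

22437 yr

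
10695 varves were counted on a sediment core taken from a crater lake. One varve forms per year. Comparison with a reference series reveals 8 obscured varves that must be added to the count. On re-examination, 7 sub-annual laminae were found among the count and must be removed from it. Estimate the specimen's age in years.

True varve count = 10695 − 7 + 8 = 10696.
One varve per year makes the duration 10696 years.

10696 years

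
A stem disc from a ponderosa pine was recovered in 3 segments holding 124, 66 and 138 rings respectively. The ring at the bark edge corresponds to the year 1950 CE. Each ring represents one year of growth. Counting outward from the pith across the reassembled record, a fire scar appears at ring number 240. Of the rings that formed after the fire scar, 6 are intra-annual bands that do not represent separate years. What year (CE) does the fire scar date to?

1868 CE

Total rings = 124 + 66 + 138 = 328.
Between ring 240 and the bark edge there are 328 − 240 = 88 rings.
Removing the 6 false rings leaves 88 − 6 = 82 true rings beyond the fire scar.
The ring at the bark edge is 1950 CE, so the fire scar dates to 1950 − 82 = 1868 CE.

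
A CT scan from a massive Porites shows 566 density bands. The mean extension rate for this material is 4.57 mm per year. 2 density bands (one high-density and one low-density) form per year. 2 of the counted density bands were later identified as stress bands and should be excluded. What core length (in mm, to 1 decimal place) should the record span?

1288.7 mm

After corrections the count is 566 − 2 = 564 density bands.
564 density bands at 2 per year is 564 / 2 = 282 years.
Predicted length = 4.57 mm/year × 282 years = 1288.7 mm.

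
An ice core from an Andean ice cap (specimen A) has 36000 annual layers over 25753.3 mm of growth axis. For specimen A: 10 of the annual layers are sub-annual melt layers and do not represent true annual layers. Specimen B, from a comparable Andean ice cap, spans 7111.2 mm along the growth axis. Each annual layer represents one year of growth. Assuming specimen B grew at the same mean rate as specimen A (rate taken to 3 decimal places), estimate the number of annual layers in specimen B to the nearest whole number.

9932 annual layers

Specimen A: after corrections the count is 36000 − 10 = 35990 annual layers.
A: 25753.3 mm over 35990 years gives 25753.3 / 35990 ≈ 0.716 mm/yr.
B spans 7111.2 / 0.716 = 9931.84 years ≈ 9932 annual layers.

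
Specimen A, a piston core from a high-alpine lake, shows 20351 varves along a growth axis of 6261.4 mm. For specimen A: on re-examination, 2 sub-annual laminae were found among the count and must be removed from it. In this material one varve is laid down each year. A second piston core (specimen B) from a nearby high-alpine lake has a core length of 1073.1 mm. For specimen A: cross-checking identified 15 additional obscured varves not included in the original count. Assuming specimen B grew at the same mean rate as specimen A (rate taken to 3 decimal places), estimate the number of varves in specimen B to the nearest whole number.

Specimen A: correcting the raw count gives 20351 − 2 + 15 = 20364 true varves.
A: Mean rate = 6261.4 mm / 20364 years ≈ 0.307 mm per year.
Specimen B: 1073.1 mm / 0.307 mm per year = 3495.44 years ≈ 3495 varves.

3495 varves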